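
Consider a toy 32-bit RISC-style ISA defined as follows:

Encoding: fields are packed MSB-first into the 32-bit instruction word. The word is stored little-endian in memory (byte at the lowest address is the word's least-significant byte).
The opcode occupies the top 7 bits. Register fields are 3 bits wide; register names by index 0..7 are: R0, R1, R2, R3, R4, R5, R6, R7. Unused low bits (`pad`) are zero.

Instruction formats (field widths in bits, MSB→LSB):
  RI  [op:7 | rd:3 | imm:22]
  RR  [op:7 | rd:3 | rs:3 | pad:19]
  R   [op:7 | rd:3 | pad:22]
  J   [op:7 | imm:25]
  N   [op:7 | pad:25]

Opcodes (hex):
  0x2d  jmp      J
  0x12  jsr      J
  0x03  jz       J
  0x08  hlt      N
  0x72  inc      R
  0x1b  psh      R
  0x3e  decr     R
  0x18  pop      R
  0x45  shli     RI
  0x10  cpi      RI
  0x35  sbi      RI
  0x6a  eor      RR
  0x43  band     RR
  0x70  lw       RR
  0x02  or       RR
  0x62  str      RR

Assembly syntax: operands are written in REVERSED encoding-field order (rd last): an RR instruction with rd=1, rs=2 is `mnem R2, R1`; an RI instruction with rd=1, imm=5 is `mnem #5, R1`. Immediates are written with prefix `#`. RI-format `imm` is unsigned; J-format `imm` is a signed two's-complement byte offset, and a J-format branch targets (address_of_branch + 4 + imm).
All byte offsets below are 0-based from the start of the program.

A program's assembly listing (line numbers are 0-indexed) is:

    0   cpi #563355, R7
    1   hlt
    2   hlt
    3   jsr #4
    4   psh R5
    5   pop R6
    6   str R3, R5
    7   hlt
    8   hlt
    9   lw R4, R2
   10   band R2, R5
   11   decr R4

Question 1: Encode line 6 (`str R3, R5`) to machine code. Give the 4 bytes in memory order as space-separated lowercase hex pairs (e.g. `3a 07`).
line 6 (str): pack op=0x62:7|rd=5:3|rs=3:3|pad=0:19 = 0xc5580000; little→ 00 00 58 c5

00 00 58 c5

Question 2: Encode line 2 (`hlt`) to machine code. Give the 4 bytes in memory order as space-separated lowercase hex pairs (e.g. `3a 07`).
2. hlt fields op=0x8:7|pad=0:25 → word 10000000h → 00 00 00 10

00 00 00 10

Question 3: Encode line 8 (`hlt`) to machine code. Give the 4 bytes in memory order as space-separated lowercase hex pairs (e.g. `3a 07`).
8. hlt fields op=0x8:7|pad=0:25 → word 10000000h → 00 00 00 10

00 00 00 10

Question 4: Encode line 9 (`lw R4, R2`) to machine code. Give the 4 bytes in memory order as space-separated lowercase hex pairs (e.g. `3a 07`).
00 00 a0 e0

9. lw fields op=0x70:7|rd=2:3|rs=4:3|pad=0:19 → word e0a00000h → 00 00 a0 e0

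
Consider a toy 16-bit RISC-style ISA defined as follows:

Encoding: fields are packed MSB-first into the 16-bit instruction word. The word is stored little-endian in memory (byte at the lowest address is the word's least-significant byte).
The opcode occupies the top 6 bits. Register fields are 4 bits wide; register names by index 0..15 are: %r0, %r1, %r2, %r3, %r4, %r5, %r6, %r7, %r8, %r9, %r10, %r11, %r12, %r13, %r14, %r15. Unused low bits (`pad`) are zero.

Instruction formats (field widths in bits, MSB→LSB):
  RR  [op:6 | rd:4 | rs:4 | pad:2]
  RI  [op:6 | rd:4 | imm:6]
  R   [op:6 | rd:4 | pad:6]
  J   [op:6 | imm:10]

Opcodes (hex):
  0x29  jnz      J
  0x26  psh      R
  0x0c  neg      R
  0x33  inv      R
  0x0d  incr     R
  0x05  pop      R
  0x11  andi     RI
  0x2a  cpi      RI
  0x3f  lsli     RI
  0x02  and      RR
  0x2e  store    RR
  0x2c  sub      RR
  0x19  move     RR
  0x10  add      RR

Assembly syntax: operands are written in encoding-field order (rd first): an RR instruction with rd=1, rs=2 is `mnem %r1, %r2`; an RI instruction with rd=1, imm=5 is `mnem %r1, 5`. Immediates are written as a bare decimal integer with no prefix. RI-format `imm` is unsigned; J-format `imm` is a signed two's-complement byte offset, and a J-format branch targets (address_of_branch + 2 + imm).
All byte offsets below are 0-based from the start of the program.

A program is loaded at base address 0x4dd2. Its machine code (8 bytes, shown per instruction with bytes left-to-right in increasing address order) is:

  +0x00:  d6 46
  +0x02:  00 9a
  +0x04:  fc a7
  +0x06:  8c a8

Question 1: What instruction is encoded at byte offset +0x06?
cpi %r2, 12

[06] 8c a8 → 0xa88c
  op=0xa88c>>10=0x2a ⇒ cpi (RI)
  [9:6] rd=2 = %r2
  [5:0] imm=12 = 12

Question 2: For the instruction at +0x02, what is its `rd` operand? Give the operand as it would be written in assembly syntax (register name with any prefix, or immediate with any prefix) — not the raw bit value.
off 0x02: read 00 9a as little → 0x9a00
  opcode bits[15:10]=0x26: psh/R
  [9:6] rd=8 = %r8

%r8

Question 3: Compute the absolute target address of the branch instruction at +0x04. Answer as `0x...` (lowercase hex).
0x4dd4

off 0x04: read fc a7 as little → 0xa7fc
  op=0xa7fc>>10=0x29 ⇒ jnz (J)
  imm@[9:0]=0x3fc (s10→-4) ⇒ -4
  target = base 0x4dd2 + off 0x04 + 2 + imm -4 = 0x4dd4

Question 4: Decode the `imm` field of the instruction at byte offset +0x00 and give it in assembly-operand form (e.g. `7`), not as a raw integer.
22

+0x00: d6 46 ⇒ word 0x46d6 (little)
  op=0x46d6>>10=0x11 ⇒ andi (RI)
  rd: (w>>6)&0xf=0xb → %r11
  imm: (w>>0)&0x3f=0x16 → 22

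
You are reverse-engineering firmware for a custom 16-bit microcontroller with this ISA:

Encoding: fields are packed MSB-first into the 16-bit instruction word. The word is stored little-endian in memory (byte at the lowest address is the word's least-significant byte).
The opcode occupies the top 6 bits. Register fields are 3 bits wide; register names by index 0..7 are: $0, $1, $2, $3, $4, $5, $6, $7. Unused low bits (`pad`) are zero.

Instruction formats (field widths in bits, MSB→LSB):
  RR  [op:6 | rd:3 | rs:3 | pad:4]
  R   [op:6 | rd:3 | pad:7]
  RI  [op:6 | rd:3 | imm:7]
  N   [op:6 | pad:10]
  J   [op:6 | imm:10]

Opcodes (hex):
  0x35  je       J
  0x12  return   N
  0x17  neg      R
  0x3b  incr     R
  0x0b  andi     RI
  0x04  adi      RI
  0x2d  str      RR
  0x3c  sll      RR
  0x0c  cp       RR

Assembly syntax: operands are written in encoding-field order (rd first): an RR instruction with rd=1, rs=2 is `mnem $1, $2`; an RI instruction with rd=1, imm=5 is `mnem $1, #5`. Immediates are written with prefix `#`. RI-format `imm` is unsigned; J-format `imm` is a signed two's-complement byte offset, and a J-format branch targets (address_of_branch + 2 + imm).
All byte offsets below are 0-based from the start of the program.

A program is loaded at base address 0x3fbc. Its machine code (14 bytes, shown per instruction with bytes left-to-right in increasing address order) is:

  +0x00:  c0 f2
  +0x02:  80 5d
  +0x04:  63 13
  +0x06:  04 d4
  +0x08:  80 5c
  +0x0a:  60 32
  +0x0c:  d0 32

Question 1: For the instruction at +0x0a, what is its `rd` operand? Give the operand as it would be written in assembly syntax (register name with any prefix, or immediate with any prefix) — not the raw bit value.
$4

+0x0a: 60 32 ⇒ word 0x3260 (little)
  op=0x3260>>10=0xc ⇒ cp (RR)
  rd@[9:7]=0x4 ⇒ $4
  rs@[6:4]=0x6 ⇒ $6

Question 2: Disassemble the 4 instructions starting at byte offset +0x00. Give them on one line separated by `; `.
[00] c0 f2 → 0xf2c0
  opcode bits[15:10]=0x3c: sll/RR
  [9:7] rd=5 = $5
  [6:4] rs=4 = $4
[02] 80 5d → 0x5d80
  opcode bits[15:10]=0x17: neg/R
  [9:7] rd=3 = $3
[04] 63 13 → 0x1363
  opcode bits[15:10]=0x4: adi/RI
  [9:7] rd=6 = $6
  [6:0] imm=99 = #99
[06] 04 d4 → 0xd404
  opcode bits[15:10]=0x35: je/J
  [9:0] imm=4 = #4

sll $5, $4; neg $3; adi $6, #99; je #4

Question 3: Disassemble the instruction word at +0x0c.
cp $5, $5

[0c] d0 32 → 0x32d0
  opcode bits[15:10]=0xc: cp/RR
  [9:7] rd=5 = $5
  [6:4] rs=5 = $5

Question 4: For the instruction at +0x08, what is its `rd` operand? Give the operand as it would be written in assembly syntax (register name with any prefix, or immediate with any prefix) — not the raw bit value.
$1

off 0x08: read 80 5c as little → 0x5c80
  opcode bits[15:10]=0x17: neg/R
  rd@[9:7]=0x1 ⇒ $1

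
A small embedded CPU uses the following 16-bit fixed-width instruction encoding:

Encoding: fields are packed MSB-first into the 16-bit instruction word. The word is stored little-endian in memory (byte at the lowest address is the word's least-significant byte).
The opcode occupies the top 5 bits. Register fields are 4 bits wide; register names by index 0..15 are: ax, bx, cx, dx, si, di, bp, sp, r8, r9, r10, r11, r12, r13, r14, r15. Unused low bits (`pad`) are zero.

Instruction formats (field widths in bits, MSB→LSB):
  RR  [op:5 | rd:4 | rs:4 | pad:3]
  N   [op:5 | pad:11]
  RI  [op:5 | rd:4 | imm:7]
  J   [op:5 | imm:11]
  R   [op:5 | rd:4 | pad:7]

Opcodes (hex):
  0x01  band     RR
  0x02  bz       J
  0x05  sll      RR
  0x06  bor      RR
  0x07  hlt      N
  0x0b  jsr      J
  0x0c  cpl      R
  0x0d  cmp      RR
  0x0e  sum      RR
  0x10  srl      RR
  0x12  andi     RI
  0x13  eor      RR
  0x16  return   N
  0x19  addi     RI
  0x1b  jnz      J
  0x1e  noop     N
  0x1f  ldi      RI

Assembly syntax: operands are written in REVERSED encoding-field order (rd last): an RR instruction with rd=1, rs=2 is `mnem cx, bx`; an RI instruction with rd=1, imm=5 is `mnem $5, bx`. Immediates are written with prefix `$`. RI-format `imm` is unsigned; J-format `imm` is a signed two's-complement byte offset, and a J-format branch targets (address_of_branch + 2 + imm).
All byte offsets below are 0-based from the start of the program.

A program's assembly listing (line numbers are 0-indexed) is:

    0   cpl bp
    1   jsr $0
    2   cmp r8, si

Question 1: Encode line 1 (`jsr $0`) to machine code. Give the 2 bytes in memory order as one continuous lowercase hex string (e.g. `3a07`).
1. jsr fields op=0xb:5|imm=0:11 → word 5800h → 00 58

0058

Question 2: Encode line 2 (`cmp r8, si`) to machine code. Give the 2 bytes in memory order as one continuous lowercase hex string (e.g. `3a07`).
line 2 (cmp): pack op=0xd:5|rd=4:4|rs=8:4|pad=0:3 = 0x6a40; little→ 40 6a

406a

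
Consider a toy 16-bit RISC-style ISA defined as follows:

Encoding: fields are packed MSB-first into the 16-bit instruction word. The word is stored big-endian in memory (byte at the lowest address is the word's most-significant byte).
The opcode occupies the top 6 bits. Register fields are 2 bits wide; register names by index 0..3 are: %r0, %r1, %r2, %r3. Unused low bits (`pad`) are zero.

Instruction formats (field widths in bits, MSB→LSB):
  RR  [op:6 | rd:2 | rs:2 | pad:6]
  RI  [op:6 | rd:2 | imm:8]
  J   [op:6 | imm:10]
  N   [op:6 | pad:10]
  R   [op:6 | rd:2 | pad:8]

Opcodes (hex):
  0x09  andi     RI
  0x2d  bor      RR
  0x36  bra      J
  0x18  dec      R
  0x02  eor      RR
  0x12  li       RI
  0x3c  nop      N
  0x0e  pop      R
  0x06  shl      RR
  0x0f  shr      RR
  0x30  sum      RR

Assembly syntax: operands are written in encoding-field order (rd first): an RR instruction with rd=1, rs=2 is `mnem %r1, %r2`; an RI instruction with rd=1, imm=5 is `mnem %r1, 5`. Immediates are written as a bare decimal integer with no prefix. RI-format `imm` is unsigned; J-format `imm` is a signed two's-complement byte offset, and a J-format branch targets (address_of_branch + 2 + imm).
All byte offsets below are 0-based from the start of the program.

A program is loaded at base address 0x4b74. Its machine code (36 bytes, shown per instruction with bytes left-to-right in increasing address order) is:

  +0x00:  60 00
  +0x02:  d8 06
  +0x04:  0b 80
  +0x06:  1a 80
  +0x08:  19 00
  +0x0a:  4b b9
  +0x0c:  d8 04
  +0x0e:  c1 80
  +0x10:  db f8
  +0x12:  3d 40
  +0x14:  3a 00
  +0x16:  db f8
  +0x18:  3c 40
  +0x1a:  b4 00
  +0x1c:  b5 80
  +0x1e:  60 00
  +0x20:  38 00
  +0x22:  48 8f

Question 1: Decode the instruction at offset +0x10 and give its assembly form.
@+10  big-endian(db f8) = 0xdbf8
  op=0xdbf8>>10=0x36 ⇒ bra (J)
  imm: (w>>0)&0x3ff=0x3f8 (s10→-8) → -8

bra -8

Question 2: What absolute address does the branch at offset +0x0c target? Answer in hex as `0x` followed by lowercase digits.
[0c] d8 04 → 0xd804
  top 6b → 0x36 → bra [J]
  imm@[9:0]=0x4 ⇒ 4
  target = base 0x4b74 + off 0x0c + 2 + imm 4 = 0x4b86

0x4b86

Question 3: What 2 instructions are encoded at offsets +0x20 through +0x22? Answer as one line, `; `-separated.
[20] 38 00 → 0x3800
  top 6b → 0xe → pop [R]
  rd: (w>>8)&0x3=0x0 → %r0
[22] 48 8f → 0x488f
  top 6b → 0x12 → li [RI]
  rd: (w>>8)&0x3=0x0 → %r0
  imm: (w>>0)&0xff=0x8f → 143

pop %r0; li %r0, 143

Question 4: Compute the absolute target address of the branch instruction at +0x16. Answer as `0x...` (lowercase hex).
0x4b84

off 0x16: read db f8 as big → 0xdbf8
  opcode bits[15:10]=0x36: bra/J
  imm@[9:0]=0x3f8 (s10→-8) ⇒ -8
  target = base 0x4b74 + off 0x16 + 2 + imm -8 = 0x4b84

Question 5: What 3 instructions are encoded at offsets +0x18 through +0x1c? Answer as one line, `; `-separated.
shr %r0, %r1; bor %r0, %r0; bor %r1, %r2

+0x18: 3c 40 ⇒ word 0x3c40 (big)
  top 6b → 0xf → shr [RR]
  rd: (w>>8)&0x3=0x0 → %r0
  rs: (w>>6)&0x3=0x1 → %r1
+0x1a: b4 00 ⇒ word 0xb400 (big)
  top 6b → 0x2d → bor [RR]
  rd: (w>>8)&0x3=0x0 → %r0
  rs: (w>>6)&0x3=0x0 → %r0
+0x1c: b5 80 ⇒ word 0xb580 (big)
  top 6b → 0x2d → bor [RR]
  rd: (w>>8)&0x3=0x1 → %r1
  rs: (w>>6)&0x3=0x2 → %r2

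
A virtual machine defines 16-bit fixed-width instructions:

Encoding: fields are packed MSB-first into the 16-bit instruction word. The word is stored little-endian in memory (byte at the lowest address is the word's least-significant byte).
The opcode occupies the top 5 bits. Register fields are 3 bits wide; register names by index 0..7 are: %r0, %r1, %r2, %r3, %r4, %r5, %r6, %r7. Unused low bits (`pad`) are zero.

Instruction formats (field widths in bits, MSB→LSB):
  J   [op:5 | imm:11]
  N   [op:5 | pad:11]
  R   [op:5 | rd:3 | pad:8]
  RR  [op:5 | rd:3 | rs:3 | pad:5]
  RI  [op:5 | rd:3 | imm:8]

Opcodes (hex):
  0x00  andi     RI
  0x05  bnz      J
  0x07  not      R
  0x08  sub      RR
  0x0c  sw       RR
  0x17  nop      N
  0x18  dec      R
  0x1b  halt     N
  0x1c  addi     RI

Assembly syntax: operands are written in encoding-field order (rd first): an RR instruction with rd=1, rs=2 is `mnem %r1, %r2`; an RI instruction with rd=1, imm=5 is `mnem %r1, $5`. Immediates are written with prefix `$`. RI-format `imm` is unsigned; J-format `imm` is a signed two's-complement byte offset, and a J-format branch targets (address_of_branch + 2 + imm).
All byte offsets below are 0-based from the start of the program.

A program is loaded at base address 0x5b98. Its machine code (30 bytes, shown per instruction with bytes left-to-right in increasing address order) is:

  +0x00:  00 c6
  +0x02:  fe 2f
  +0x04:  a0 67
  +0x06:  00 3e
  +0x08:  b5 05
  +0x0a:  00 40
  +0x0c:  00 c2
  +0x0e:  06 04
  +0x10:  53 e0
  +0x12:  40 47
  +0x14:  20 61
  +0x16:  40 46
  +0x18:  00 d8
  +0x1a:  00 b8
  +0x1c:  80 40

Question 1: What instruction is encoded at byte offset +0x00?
dec %r6

+0x00: 00 c6 ⇒ word 0xc600 (little)
  op=0xc600>>11=0x18 ⇒ dec (R)
  rd@[10:8]=0x6 ⇒ %r6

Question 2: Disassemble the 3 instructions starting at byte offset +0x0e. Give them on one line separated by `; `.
@+0e  little-endian(06 04) = 0x0406
  op=0x0406>>11=0x0 ⇒ andi (RI)
  [10:8] rd=4 = %r4
  [7:0] imm=6 = $6
@+10  little-endian(53 e0) = 0xe053
  op=0xe053>>11=0x1c ⇒ addi (RI)
  [10:8] rd=0 = %r0
  [7:0] imm=83 = $83
@+12  little-endian(40 47) = 0x4740
  op=0x4740>>11=0x8 ⇒ sub (RR)
  [10:8] rd=7 = %r7
  [7:5] rs=2 = %r2

andi %r4, $6; addi %r0, $83; sub %r7, %r2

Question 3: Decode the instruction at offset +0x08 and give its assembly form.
andi %r5, $181

[08] b5 05 → 0x05b5
  op=0x05b5>>11=0x0 ⇒ andi (RI)
  rd@[10:8]=0x5 ⇒ %r5
  imm@[7:0]=0xb5 ⇒ $181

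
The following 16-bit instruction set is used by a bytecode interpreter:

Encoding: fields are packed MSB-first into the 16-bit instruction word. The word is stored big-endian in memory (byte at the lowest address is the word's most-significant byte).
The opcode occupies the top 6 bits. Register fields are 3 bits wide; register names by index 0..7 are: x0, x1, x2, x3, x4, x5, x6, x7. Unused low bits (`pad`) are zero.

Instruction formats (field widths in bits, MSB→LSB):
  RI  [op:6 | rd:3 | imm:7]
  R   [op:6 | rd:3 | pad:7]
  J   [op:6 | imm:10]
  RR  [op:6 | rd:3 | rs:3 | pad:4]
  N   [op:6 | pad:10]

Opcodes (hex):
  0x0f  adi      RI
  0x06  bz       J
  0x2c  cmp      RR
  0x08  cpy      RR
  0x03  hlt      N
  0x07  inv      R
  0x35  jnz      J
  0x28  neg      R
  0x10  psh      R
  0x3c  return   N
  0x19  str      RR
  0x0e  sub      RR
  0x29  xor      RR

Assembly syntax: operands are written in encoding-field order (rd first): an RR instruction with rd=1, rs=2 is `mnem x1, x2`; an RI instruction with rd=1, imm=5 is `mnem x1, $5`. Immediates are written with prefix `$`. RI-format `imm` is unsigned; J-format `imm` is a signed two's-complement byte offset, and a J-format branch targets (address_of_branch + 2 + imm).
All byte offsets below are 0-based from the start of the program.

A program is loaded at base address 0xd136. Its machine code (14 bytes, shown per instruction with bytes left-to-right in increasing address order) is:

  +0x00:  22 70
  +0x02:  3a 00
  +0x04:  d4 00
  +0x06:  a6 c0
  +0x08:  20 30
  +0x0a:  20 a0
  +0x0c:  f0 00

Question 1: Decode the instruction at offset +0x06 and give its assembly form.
xor x5, x4

+0x06: a6 c0 ⇒ word 0xa6c0 (big)
  opcode bits[15:10]=0x29: xor/RR
  rd: (w>>7)&0x7=0x5 → x5
  rs: (w>>4)&0x7=0x4 → x4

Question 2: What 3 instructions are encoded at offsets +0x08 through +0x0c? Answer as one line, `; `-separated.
[08] 20 30 → 0x2030
  opcode bits[15:10]=0x8: cpy/RR
  [9:7] rd=0 = x0
  [6:4] rs=3 = x3
[0a] 20 a0 → 0x20a0
  opcode bits[15:10]=0x8: cpy/RR
  [9:7] rd=1 = x1
  [6:4] rs=2 = x2
[0c] f0 00 → 0xf000
  opcode bits[15:10]=0x3c: return/N

cpy x0, x3; cpy x1, x2; return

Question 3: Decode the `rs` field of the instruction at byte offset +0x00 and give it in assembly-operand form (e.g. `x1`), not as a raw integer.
@+00  big-endian(22 70) = 0x2270
  top 6b → 0x8 → cpy [RR]
  rd: (w>>7)&0x7=0x4 → x4
  rs: (w>>4)&0x7=0x7 → x7

x7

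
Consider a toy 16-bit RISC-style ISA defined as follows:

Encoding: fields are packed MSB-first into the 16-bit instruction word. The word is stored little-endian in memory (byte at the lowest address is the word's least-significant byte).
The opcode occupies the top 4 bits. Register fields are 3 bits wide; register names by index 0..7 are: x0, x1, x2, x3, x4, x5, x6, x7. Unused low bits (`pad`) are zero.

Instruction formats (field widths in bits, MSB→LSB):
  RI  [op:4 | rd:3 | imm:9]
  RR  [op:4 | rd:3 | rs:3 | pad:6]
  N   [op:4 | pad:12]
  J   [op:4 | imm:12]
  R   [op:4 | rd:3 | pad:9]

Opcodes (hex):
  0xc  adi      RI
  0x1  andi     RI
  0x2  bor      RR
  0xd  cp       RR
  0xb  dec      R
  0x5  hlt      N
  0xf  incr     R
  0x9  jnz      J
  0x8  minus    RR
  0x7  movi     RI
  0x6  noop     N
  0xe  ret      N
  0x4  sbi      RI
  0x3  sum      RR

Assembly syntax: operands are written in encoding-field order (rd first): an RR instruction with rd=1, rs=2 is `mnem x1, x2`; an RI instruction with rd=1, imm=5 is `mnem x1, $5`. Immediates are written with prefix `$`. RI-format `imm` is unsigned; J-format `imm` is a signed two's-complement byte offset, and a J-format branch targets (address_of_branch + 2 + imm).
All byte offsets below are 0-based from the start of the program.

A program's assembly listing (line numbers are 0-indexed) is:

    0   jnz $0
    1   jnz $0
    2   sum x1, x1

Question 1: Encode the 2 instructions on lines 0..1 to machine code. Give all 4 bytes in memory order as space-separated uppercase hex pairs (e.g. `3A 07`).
L0: jnz op=0x9:4|imm=0:12 ⇒ 0x9000 ⇒ little 00 90
L1: jnz op=0x9:4|imm=0:12 ⇒ 0x9000 ⇒ little 00 90

00 90 00 90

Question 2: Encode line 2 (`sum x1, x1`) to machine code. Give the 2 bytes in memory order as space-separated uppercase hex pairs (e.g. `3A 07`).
2. sum fields op=0x3:4|rd=1:3|rs=1:3|pad=0:6 → word 3240h → 40 32

40 32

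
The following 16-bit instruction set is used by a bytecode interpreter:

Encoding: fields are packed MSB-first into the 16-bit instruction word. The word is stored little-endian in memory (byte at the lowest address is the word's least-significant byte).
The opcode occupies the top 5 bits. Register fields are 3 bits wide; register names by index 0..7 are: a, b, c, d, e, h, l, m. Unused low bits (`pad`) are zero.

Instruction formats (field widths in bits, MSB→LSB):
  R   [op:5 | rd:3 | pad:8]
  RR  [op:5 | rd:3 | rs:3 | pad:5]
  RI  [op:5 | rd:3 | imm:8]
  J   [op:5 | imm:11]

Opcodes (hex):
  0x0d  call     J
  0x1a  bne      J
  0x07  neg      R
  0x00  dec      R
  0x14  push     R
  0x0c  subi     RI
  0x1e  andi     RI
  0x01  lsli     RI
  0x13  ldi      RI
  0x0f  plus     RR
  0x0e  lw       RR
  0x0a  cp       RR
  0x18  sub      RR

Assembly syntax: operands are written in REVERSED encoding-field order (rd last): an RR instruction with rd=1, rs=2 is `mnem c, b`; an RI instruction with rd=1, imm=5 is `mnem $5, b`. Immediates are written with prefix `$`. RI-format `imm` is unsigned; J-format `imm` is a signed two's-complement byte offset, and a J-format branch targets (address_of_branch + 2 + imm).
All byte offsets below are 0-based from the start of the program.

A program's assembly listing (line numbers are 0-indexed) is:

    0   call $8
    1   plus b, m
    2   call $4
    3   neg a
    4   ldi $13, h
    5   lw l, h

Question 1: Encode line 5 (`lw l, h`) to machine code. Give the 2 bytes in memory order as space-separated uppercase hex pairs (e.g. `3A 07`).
C0 75

line 5 (lw): pack op=0xe:5|rd=5:3|rs=6:3|pad=0:5 = 0x75c0; little→ c0 75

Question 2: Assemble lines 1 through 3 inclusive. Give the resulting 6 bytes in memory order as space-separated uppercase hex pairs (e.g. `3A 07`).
1. plus fields op=0xf:5|rd=7:3|rs=1:3|pad=0:5 → word 7f20h → 20 7f
2. call fields op=0xd:5|imm=4:11 → word 6804h → 04 68
3. neg fields op=0x7:5|rd=0:3|pad=0:8 → word 3800h → 00 38

20 7F 04 68 00 38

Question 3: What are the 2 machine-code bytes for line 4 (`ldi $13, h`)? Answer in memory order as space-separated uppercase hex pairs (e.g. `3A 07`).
0D 9D

4. ldi fields op=0x13:5|rd=5:3|imm=13:8 → word 9d0dh → 0d 9d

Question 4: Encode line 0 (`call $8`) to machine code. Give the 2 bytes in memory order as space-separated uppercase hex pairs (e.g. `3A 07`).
08 68

L0: call op=0xd:5|imm=8:11 ⇒ 0x6808 ⇒ little 08 68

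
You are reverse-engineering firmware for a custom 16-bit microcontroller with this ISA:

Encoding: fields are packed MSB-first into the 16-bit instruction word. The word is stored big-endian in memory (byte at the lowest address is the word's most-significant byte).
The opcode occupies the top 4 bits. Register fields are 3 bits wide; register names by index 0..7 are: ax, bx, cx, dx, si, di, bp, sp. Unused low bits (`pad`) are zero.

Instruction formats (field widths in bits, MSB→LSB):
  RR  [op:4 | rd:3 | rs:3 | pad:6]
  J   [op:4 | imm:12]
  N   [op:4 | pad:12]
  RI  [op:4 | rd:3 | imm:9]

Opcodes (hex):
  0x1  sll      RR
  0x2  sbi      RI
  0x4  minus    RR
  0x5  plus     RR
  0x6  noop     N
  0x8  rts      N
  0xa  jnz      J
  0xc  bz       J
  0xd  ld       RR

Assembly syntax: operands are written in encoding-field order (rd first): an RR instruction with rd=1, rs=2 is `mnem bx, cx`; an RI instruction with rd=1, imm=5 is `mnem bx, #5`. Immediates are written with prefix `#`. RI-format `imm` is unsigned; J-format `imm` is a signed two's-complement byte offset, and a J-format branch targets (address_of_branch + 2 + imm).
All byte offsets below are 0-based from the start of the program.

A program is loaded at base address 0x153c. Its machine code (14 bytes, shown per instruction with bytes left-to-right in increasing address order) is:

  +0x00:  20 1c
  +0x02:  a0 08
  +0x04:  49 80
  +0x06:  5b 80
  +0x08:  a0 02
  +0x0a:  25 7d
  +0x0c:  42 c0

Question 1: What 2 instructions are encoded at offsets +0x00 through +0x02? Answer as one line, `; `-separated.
sbi ax, #28; jnz #8

[00] 20 1c → 0x201c
  top 4b → 0x2 → sbi [RI]
  rd@[11:9]=0x0 ⇒ ax
  imm@[8:0]=0x1c ⇒ #28
[02] a0 08 → 0xa008
  top 4b → 0xa → jnz [J]
  imm@[11:0]=0x8 ⇒ #8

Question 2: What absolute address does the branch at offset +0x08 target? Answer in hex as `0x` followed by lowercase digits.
@+08  big-endian(a0 02) = 0xa002
  opcode bits[15:12]=0xa: jnz/J
  imm: (w>>0)&0xfff=0x2 → #2
  target = base 0x153c + off 0x08 + 2 + imm 2 = 0x1548

0x1548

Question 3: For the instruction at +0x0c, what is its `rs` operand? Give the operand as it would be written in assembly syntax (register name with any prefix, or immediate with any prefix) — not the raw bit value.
off 0x0c: read 42 c0 as big → 0x42c0
  top 4b → 0x4 → minus [RR]
  [11:9] rd=1 = bx
  [8:6] rs=3 = dx

dx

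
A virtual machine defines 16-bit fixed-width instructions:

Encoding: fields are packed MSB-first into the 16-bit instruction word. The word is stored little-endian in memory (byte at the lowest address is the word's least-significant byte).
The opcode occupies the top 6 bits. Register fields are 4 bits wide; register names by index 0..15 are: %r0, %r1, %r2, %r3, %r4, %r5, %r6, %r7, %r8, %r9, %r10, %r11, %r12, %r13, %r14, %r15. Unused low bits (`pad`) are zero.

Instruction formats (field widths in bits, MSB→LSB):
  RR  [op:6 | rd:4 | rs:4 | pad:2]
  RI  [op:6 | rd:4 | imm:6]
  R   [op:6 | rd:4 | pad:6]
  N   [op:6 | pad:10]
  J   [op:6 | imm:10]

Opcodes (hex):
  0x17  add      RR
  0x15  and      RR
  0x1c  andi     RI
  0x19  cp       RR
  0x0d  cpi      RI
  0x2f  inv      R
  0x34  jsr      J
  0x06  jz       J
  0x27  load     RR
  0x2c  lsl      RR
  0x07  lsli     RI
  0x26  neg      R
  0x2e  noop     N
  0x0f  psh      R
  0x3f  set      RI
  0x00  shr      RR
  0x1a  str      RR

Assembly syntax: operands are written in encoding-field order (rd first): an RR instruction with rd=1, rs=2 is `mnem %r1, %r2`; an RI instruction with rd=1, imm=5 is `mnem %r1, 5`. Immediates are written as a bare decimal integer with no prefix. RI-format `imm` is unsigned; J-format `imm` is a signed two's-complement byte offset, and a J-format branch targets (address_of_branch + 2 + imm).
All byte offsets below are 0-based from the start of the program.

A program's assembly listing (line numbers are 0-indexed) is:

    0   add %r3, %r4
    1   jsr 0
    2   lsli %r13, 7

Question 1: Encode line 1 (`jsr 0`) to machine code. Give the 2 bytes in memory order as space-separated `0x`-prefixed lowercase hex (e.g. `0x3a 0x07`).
line 1 (jsr): pack op=0x34:6|imm=0:10 = 0xd000; little→ 00 d0

0x00 0xd0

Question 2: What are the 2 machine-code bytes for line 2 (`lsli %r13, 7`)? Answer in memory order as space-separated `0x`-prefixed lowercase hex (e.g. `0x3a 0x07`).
line 2 (lsli): pack op=0x7:6|rd=13:4|imm=7:6 = 0x1f47; little→ 47 1f

0x47 0x1f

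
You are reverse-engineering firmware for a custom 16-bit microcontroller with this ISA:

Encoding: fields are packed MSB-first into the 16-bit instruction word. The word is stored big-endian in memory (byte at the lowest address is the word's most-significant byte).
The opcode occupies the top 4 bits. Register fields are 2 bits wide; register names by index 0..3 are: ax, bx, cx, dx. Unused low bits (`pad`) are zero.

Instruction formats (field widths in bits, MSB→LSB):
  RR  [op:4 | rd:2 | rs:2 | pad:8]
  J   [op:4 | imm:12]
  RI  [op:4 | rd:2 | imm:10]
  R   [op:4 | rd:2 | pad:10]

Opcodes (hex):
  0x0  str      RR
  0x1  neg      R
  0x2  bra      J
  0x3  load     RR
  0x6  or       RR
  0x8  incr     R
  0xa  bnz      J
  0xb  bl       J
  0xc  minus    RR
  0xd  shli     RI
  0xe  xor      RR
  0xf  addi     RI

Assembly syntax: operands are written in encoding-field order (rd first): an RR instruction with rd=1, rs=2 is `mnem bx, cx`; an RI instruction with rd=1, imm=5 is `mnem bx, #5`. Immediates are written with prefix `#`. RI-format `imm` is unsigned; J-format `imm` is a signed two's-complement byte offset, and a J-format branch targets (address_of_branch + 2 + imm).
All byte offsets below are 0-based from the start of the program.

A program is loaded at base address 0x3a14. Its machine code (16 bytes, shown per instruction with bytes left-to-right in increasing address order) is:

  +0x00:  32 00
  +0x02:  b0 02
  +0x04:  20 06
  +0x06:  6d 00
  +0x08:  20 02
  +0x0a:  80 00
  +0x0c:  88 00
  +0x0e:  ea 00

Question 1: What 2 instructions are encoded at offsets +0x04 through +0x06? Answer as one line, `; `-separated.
bra #6; or dx, bx

off 0x04: read 20 06 as big → 0x2006
  op=0x2006>>12=0x2 ⇒ bra (J)
  [11:0] imm=6 = #6
off 0x06: read 6d 00 as big → 0x6d00
  op=0x6d00>>12=0x6 ⇒ or (RR)
  [11:10] rd=3 = dx
  [9:8] rs=1 = bx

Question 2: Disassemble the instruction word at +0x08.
bra #2

@+08  big-endian(20 02) = 0x2002
  op=0x2002>>12=0x2 ⇒ bra (J)
  [11:0] imm=2 = #2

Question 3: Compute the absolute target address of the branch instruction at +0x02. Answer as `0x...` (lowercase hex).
+0x02: b0 02 ⇒ word 0xb002 (big)
  op=0xb002>>12=0xb ⇒ bl (J)
  imm@[11:0]=0x2 ⇒ #2
  target = base 0x3a14 + off 0x02 + 2 + imm 2 = 0x3a1a

0x3a1a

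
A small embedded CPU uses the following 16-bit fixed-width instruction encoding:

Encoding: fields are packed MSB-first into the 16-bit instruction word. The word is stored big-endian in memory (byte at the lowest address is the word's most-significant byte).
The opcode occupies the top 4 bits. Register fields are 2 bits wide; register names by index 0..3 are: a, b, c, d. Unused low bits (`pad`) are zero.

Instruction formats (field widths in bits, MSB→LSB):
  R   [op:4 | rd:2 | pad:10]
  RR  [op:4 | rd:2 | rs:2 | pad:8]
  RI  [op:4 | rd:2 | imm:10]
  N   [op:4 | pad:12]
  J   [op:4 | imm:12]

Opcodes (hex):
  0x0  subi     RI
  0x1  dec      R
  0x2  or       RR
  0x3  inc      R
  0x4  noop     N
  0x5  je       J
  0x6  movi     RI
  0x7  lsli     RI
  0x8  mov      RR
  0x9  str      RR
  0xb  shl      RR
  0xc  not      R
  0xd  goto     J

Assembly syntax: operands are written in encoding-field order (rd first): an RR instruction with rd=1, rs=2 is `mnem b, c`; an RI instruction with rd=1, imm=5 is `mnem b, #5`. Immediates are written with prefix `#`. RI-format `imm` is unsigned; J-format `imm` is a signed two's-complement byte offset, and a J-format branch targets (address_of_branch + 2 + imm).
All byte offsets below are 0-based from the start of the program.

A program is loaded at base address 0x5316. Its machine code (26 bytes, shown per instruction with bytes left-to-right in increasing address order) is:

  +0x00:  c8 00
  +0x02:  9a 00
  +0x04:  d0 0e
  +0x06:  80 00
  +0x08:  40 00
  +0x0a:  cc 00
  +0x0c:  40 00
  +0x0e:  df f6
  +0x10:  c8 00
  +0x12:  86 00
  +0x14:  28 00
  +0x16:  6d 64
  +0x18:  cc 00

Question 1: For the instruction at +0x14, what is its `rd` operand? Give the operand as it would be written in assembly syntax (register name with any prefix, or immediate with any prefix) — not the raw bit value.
off 0x14: read 28 00 as big → 0x2800
  op=0x2800>>12=0x2 ⇒ or (RR)
  [11:10] rd=2 = c
  [9:8] rs=0 = a

c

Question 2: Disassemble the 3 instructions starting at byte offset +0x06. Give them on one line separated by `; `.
+0x06: 80 00 ⇒ word 0x8000 (big)
  op=0x8000>>12=0x8 ⇒ mov (RR)
  [11:10] rd=0 = a
  [9:8] rs=0 = a
+0x08: 40 00 ⇒ word 0x4000 (big)
  op=0x4000>>12=0x4 ⇒ noop (N)
+0x0a: cc 00 ⇒ word 0xcc00 (big)
  op=0xcc00>>12=0xc ⇒ not (R)
  [11:10] rd=3 = d

mov a, a; noop; not d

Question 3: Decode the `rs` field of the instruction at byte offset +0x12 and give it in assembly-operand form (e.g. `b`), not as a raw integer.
[12] 86 00 → 0x8600
  opcode bits[15:12]=0x8: mov/RR
  rd@[11:10]=0x1 ⇒ b
  rs@[9:8]=0x2 ⇒ c

c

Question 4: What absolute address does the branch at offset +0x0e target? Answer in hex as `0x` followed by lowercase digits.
@+0e  big-endian(df f6) = 0xdff6
  opcode bits[15:12]=0xd: goto/J
  [11:0] imm=4086 (s12→-10) = #-10
  target = base 0x5316 + off 0x0e + 2 + imm -10 = 0x531c

0x531c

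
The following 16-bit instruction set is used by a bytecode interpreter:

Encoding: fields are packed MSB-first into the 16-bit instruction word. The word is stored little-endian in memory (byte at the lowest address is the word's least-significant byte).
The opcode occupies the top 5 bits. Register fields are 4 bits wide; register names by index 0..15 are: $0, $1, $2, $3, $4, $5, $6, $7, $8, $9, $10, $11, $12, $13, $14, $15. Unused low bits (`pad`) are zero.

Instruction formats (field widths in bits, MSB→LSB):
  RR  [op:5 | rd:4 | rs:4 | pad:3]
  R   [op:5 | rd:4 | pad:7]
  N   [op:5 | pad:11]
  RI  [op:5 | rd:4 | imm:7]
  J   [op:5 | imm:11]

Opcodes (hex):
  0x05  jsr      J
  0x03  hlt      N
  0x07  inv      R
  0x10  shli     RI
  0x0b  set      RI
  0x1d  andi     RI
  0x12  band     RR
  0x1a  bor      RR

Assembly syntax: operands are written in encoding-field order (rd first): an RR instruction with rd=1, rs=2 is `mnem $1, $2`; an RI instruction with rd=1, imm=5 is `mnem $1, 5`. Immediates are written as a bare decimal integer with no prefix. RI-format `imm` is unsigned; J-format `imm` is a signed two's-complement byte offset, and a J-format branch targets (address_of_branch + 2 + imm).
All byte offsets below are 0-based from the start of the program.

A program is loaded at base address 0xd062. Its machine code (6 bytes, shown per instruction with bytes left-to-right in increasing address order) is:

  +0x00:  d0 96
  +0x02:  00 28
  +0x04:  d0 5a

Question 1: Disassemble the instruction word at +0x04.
@+04  little-endian(d0 5a) = 0x5ad0
  top 5b → 0xb → set [RI]
  [10:7] rd=5 = $5
  [6:0] imm=80 = 80

set $5, 80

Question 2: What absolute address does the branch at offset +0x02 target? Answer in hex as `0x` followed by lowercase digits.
+0x02: 00 28 ⇒ word 0x2800 (little)
  op=0x2800>>11=0x5 ⇒ jsr (J)
  imm@[10:0]=0x0 ⇒ 0
  target = base 0xd062 + off 0x02 + 2 + imm 0 = 0xd066

0xd066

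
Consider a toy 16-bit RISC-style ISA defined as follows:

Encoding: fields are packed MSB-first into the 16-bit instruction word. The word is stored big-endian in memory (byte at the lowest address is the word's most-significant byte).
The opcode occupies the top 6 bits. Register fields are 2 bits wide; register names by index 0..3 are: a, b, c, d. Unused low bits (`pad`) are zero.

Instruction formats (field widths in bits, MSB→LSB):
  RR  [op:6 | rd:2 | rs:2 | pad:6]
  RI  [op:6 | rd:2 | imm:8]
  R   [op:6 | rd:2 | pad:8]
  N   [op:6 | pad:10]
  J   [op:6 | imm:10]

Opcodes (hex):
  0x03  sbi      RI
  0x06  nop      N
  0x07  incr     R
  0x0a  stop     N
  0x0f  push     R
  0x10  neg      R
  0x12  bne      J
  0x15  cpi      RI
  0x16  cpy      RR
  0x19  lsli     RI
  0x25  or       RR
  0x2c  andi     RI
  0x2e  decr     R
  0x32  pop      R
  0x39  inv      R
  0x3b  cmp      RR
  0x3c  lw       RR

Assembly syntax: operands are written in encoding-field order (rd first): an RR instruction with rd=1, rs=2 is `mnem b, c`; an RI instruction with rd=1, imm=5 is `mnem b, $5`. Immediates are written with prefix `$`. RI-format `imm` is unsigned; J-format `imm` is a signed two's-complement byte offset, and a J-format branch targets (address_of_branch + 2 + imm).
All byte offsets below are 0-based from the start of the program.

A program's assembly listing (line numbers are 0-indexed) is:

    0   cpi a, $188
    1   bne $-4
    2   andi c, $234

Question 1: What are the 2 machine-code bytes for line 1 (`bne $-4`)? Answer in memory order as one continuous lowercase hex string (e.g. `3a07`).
4bfc

1. bne fields op=0x12:6|imm=-4:10 → word 4bfch → 4b fc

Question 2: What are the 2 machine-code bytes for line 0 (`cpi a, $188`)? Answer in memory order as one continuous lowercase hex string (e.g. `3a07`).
L0: cpi op=0x15:6|rd=0:2|imm=188:8 ⇒ 0x54bc ⇒ big 54 bc

54bc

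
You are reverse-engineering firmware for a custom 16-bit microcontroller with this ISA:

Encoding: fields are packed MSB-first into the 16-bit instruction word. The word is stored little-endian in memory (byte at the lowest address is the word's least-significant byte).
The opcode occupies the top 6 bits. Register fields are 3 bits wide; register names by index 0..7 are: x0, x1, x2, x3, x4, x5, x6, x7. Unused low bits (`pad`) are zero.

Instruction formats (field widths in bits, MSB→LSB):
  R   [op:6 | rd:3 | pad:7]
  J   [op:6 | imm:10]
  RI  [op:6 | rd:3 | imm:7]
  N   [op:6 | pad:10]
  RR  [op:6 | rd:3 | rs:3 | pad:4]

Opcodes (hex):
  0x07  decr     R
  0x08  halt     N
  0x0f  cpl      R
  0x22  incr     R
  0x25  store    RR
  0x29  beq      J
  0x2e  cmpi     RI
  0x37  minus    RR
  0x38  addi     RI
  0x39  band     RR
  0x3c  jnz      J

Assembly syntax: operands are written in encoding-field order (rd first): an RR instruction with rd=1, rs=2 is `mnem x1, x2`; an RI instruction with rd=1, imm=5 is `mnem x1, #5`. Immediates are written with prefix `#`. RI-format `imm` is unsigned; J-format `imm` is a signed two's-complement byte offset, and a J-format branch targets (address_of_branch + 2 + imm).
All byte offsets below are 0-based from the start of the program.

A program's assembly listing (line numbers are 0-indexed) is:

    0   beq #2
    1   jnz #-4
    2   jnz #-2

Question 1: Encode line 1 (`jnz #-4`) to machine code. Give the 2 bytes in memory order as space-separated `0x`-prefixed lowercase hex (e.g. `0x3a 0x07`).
0xfc 0xf3

L1: jnz op=0x3c:6|imm=-4:10 ⇒ 0xf3fc ⇒ little fc f3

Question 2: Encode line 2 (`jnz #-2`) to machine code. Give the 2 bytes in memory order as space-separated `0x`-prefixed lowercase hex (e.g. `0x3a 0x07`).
line 2 (jnz): pack op=0x3c:6|imm=-2:10 = 0xf3fe; little→ fe f3

0xfe 0xf3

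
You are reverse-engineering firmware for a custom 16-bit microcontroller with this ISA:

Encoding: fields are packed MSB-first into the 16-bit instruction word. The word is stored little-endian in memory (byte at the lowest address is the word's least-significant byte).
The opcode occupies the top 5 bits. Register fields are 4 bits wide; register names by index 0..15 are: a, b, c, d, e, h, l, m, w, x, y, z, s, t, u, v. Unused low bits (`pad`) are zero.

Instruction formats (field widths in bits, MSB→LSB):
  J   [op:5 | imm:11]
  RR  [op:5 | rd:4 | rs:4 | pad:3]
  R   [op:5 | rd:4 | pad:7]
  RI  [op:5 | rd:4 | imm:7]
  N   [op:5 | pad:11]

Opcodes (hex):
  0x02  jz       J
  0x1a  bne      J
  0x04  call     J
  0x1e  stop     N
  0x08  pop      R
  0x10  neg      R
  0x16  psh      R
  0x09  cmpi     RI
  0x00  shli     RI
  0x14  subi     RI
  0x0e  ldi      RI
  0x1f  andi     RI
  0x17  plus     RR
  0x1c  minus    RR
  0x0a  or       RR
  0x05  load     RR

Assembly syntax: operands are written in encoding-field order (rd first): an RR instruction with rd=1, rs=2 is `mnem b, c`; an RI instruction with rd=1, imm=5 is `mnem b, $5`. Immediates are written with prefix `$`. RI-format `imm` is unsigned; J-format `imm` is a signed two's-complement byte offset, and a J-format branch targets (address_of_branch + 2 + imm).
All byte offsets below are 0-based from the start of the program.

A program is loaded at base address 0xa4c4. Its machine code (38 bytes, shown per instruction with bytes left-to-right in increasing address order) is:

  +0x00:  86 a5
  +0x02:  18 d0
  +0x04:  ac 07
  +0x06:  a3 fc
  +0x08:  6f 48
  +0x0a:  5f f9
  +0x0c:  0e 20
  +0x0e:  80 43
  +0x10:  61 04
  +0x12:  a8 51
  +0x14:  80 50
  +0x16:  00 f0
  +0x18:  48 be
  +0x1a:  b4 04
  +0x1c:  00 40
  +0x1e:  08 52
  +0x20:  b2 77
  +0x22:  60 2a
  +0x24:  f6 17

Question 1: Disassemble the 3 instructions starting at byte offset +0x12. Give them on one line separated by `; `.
or d, h; or b, a; stop

+0x12: a8 51 ⇒ word 0x51a8 (little)
  op=0x51a8>>11=0xa ⇒ or (RR)
  rd: (w>>7)&0xf=0x3 → d
  rs: (w>>3)&0xf=0x5 → h
+0x14: 80 50 ⇒ word 0x5080 (little)
  op=0x5080>>11=0xa ⇒ or (RR)
  rd: (w>>7)&0xf=0x1 → b
  rs: (w>>3)&0xf=0x0 → a
+0x16: 00 f0 ⇒ word 0xf000 (little)
  op=0xf000>>11=0x1e ⇒ stop (N)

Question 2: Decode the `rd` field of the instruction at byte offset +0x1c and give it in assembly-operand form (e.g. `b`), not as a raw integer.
+0x1c: 00 40 ⇒ word 0x4000 (little)
  opcode bits[15:11]=0x8: pop/R
  rd@[10:7]=0x0 ⇒ a

a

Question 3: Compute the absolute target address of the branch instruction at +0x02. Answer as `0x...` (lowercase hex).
0xa4e0

@+02  little-endian(18 d0) = 0xd018
  opcode bits[15:11]=0x1a: bne/J
  imm: (w>>0)&0x7ff=0x18 → $24
  target = base 0xa4c4 + off 0x02 + 2 + imm 24 = 0xa4e0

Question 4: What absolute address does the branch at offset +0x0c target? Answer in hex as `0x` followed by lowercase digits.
@+0c  little-endian(0e 20) = 0x200e
  op=0x200e>>11=0x4 ⇒ call (J)
  imm@[10:0]=0xe ⇒ $14
  target = base 0xa4c4 + off 0x0c + 2 + imm 14 = 0xa4e0

0xa4e0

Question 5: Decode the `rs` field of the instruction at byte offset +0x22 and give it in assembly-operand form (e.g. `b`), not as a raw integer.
@+22  little-endian(60 2a) = 0x2a60
  top 5b → 0x5 → load [RR]
  [10:7] rd=4 = e
  [6:3] rs=12 = s

s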